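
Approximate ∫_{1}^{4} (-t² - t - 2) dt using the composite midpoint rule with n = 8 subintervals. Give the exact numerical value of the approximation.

-34.46484375

h = (4 − 1)/8 = 0.375.
Midpoints m₁,…,m₈ = 1.1875, 1.5625, 1.9375, 2.3125, 2.6875, 3.0625, 3.4375, 3.8125.
f(m₁)=-4.59765625, f(m₂)=-6.00390625, f(m₃)=-7.69140625, f(m₄)=-9.66015625, f(m₅)=-11.91015625, f(m₆)=-14.44140625, f(m₇)=-17.25390625, f(m₈)=-20.34765625.
h·[f(m₁) + f(m₂) + f(m₃) + f(m₄) + f(m₅) + f(m₆) + f(m₇) + f(m₈)] = 0.375·(-91.90625) = -34.46484375.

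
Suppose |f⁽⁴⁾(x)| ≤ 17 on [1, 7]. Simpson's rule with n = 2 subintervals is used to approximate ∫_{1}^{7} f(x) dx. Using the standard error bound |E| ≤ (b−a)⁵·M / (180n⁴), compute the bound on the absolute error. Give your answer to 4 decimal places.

|E| ≤ (6)⁵·17 / (180·2⁴) = 132192/2880 = 45.9000.

45.9000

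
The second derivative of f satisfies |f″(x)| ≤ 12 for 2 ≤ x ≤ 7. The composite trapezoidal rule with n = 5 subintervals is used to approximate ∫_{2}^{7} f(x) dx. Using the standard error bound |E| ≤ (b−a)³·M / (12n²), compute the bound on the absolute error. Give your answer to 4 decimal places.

5.0000

|E| ≤ (5)³·12 / (12·5²) = 1500/300 = 5.0000.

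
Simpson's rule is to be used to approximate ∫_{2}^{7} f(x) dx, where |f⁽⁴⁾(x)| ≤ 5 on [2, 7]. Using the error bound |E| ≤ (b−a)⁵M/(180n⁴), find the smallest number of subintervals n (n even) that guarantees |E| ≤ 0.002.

16

Need 15625/(180n⁴) ≤ 0.002.
n⁴ ≥ 15625/(180·0.002) = 43402.8 ⇒ n ≥ 14.4338, so the smallest even n is 16. (n must be even for Simpson's rule.)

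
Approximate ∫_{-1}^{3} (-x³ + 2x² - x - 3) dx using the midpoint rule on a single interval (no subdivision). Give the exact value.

M = (b−a)·f(1) = 4·(-3) = -12.

-12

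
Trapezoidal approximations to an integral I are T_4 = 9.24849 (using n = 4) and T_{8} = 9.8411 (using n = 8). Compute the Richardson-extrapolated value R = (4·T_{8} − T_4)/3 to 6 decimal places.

R = (4·T_{8} − T_4) / 3 = (4·9.8411 − 9.24849)/3 = (30.11591)/3 = 10.038637.

10.038637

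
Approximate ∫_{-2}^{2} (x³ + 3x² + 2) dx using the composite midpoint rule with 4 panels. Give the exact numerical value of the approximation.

h = (2 − (-2))/4 = 1.
Midpoints m₁,…,m₄ = -1.5, -0.5, 0.5, 1.5.
f(m₁)=5.375, f(m₂)=2.625, f(m₃)=2.875, f(m₄)=12.125.
h·[f(m₁) + f(m₂) + f(m₃) + f(m₄)] = 1·(23) = 23.

23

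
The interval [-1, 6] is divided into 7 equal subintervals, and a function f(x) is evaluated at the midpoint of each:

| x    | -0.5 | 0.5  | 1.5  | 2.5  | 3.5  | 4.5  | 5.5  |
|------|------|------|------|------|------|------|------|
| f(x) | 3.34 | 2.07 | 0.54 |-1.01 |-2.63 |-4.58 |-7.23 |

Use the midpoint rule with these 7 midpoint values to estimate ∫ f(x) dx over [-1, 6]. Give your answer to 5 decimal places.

h = 1, n = 7.
h·[y(m₁) + y(m₂) + y(m₃) + y(m₄) + y(m₅) + y(m₆) + y(m₇)] = 1·(-9.50) = -9.50000.

-9.50000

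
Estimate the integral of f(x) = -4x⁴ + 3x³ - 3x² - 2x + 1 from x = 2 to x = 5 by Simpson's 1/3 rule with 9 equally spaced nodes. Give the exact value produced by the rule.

h = (5 − 2)/8 = 0.375.
Nodes x₀,…,x₈ = 2, 2.375, 2.75, 3.125, 3.5, 3.875, 4.25, 4.625, 5.
f(x) = -4x⁴ + 3x³ - 3x² - 2x + 1: f₀=-55, f₁=-107.7490234375, f₂=-193.5625, f₃=-324.4638671875, f₄=-514.375, f₅=-779.1162109375, f₆=-1136.40625, f₇=-1605.8623046875, f₈=-2209.
(h/3)·[f₀ + 4f₁ + 2f₂ + 4f₃ + 2f₄ + 4f₅ + 2f₆ + 4f₇ + f₈] = 0.125·(-17221.453125) = -2152.681640625.

-2152.681640625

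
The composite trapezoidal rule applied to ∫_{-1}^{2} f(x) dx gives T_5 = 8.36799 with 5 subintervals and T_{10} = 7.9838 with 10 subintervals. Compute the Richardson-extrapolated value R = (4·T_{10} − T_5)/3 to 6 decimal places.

7.855737

R = (4·T_{10} − T_5) / 3 = (4·7.9838 − 8.36799)/3 = (23.56721)/3 = 7.855737.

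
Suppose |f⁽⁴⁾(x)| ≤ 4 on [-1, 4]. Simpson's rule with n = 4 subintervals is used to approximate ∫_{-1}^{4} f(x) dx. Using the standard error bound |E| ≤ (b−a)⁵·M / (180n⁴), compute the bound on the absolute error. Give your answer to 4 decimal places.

0.2713

|E| ≤ (5)⁵·4 / (180·4⁴) = 12500/46080 = 0.2713.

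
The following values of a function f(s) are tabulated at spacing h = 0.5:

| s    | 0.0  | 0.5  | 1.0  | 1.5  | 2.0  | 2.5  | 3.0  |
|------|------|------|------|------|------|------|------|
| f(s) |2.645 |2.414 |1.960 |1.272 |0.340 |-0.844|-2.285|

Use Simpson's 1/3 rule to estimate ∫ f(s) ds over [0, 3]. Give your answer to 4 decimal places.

h = 0.5, n = 6.
(h/3)·[y₀ + 4y₁ + 2y₂ + 4y₃ + 2y₄ + 4y₅ + y₆] = 0.166667·(16.328) = 2.7213.

2.7213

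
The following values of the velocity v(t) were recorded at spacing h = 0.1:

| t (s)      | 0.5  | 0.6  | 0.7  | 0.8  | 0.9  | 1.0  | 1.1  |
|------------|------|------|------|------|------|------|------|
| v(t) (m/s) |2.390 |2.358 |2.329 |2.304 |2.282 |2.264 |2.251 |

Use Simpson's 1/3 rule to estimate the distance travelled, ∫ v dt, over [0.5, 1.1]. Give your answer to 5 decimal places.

1.38557

h = 0.1, n = 6.
(h/3)·[y₀ + 4y₁ + 2y₂ + 4y₃ + 2y₄ + 4y₅ + y₆] = 0.033333·(41.567) = 1.38557.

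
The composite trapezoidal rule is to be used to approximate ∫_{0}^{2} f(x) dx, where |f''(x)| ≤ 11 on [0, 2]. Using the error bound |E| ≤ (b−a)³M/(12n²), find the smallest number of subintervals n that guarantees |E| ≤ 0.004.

43

Need 88/(12n²) ≤ 0.004.
n² ≥ 88/(12·0.004) = 1833.33 ⇒ n ≥ 42.8174, so the smallest n is 43.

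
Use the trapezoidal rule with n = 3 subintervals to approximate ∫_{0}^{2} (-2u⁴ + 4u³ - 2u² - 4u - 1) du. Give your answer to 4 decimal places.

h = (2 − 0)/3 = 0.666667.
Nodes u₀,…,u₃ = 0, 0.666667, 1.333333, 2.
f(u) = -2u⁴ + 4u³ - 2u² - 4u - 1: f₀=-1, f₁=-3.765432, f₂=-6.728395, f₃=-17.
(h/2)·[f₀ + 2f₁ + 2f₂ + f₃] = 0.333333·(-38.987654) = -12.9959.

-12.9959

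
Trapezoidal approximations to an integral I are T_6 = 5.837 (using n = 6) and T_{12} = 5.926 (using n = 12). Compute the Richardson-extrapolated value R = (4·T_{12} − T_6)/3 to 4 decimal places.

5.9557

R = (4·T_{12} − T_6) / 3 = (4·5.926 − 5.837)/3 = (17.867)/3 = 5.9557.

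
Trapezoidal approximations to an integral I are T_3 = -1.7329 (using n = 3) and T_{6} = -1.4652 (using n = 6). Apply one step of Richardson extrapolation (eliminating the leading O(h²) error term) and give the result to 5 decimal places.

R = (4·T_{6} − T_3) / 3 = (4·(-1.4652) − (-1.7329))/3 = (-4.1279)/3 = -1.37597.

-1.37597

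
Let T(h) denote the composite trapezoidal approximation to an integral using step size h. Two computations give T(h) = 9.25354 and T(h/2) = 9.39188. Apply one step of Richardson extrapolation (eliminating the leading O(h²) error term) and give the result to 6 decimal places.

R = (4·T(h/2) − T(h)) / 3 = (4·9.39188 − 9.25354)/3 = (28.31398)/3 = 9.437993.

9.437993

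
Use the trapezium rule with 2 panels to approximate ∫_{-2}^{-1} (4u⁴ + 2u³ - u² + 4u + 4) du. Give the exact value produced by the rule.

14.875

h = (-1 − (-2))/2 = 0.5.
Nodes u₀,…,u₂ = -2, -1.5, -1.
f(u) = 4u⁴ + 2u³ - u² + 4u + 4: f₀=40, f₁=9.25, f₂=1.
(h/2)·[f₀ + 2f₁ + f₂] = 0.25·(59.5) = 14.875.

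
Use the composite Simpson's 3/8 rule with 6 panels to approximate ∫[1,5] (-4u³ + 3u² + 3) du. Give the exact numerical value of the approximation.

h = (5 − 1)/6 = 0.666667.
Nodes u₀,…,u₆ = 1, 1.666667, 2.333333, 3, 3.666667, 4.333333, 5.
f(u) = -4u³ + 3u² + 3: f₀=2, f₁=-7.185185, f₂=-31.481481, f₃=-78, f₄=-153.851852, f₅=-266.148148, f₆=-422.
(3h/8)·[f₀ + 3f₁ + 3f₂ + 2f₃ + 3f₄ + 3f₅ + f₆] = 0.25·(-1952) = -488.

-488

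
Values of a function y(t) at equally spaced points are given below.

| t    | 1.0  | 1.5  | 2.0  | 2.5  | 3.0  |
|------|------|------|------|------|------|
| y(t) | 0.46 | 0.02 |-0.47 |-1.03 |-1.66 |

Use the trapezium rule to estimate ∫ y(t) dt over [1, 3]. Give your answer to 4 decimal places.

h = 0.5, n = 4.
(h/2)·[y₀ + 2y₁ + 2y₂ + 2y₃ + y₄] = 0.25·(-4.16) = -1.0400.

-1.0400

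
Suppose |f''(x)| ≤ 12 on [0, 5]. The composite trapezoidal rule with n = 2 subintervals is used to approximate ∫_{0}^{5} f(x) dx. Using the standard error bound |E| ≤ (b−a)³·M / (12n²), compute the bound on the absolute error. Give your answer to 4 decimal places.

31.2500

|E| ≤ (5)³·12 / (12·2²) = 1500/48 = 31.2500.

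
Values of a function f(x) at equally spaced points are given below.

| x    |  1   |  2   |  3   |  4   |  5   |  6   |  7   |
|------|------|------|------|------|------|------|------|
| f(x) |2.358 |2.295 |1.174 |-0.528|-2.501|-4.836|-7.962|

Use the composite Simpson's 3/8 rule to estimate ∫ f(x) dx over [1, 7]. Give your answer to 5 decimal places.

-6.84900

h = 1, n = 6.
(3h/8)·[y₀ + 3y₁ + 3y₂ + 2y₃ + 3y₄ + 3y₅ + y₆] = 0.375·(-18.264) = -6.84900.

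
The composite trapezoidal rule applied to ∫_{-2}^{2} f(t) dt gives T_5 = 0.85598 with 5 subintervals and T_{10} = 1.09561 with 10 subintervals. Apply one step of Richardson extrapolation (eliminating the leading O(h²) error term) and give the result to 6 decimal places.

1.175487

R = (4·T_{10} − T_5) / 3 = (4·1.09561 − 0.85598)/3 = (3.52646)/3 = 1.175487.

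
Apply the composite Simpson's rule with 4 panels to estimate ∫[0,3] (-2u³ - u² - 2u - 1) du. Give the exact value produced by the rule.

h = (3 − 0)/4 = 0.75.
Nodes u₀,…,u₄ = 0, 0.75, 1.5, 2.25, 3.
f(u) = -2u³ - u² - 2u - 1: f₀=-1, f₁=-3.90625, f₂=-13, f₃=-33.34375, f₄=-70.
(h/3)·[f₀ + 4f₁ + 2f₂ + 4f₃ + f₄] = 0.25·(-246) = -61.5.

-61.5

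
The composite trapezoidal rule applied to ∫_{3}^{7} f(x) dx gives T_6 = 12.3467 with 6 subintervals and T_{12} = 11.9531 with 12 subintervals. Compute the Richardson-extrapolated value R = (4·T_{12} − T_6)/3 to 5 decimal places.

R = (4·T_{12} − T_6) / 3 = (4·11.9531 − 12.3467)/3 = (35.4657)/3 = 11.82190.

11.82190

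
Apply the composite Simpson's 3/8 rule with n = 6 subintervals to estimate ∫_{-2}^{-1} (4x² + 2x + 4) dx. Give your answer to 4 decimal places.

10.3333

h = (-1 − (-2))/6 = 0.166667.
Nodes x₀,…,x₆ = -2, -1.833333, -1.666667, -1.5, -1.333333, -1.166667, -1.
f(x) = 4x² + 2x + 4: f₀=16, f₁=13.777778, f₂=11.777778, f₃=10, f₄=8.444444, f₅=7.111111, f₆=6.
(3h/8)·[f₀ + 3f₁ + 3f₂ + 2f₃ + 3f₄ + 3f₅ + f₆] = 0.0625·(165.333333) = 10.3333.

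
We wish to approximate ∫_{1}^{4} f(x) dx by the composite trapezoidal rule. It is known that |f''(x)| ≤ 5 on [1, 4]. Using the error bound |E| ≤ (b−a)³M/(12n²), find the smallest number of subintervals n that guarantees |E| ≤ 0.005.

Need 135/(12n²) ≤ 0.005.
n² ≥ 135/(12·0.005) = 2250 ⇒ n ≥ 47.4342, so the smallest n is 48.

48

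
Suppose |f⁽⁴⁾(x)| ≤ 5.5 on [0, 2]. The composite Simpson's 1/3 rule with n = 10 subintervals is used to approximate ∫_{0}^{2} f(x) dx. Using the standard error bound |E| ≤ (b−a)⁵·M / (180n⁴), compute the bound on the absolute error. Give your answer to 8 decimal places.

|E| ≤ (2)⁵·5.5 / (180·10⁴) = 176/1800000 = 0.00009778.

0.00009778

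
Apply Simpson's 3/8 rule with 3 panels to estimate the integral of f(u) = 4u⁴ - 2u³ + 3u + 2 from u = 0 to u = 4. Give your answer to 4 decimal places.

h = (4 − 0)/3 = 1.333333.
Nodes u₀,…,u₃ = 0, 1.333333, 2.666667, 4.
f(u) = 4u⁴ - 2u³ + 3u + 2: f₀=2, f₁=13.901235, f₂=174.345679, f₃=910.
(3h/8)·[f₀ + 3f₁ + 3f₂ + f₃] = 0.5·(1476.740741) = 738.3704.

738.3704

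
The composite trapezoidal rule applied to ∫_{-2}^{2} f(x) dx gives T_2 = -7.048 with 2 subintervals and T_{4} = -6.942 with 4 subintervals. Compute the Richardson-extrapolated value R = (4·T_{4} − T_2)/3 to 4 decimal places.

-6.9067

R = (4·T_{4} − T_2) / 3 = (4·(-6.942) − (-7.048))/3 = (-20.720)/3 = -6.9067.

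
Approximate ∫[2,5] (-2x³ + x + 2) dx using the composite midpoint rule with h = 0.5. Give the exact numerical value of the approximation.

-286.6875

h = (5 − 2)/6 = 0.5.
Midpoints m₁,…,m₆ = 2.25, 2.75, 3.25, 3.75, 4.25, 4.75.
f(m₁)=-18.53125, f(m₂)=-36.84375, f(m₃)=-63.40625, f(m₄)=-99.71875, f(m₅)=-147.28125, f(m₆)=-207.59375.
h·[f(m₁) + f(m₂) + f(m₃) + f(m₄) + f(m₅) + f(m₆)] = 0.5·(-573.375) = -286.6875.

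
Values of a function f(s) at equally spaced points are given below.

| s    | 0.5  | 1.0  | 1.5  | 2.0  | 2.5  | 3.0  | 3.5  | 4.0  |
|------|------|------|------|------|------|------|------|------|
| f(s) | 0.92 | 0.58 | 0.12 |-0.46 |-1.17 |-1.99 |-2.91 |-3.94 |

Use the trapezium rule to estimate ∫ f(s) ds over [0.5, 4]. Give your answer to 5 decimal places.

-3.67000

h = 0.5, n = 7.
(h/2)·[y₀ + 2y₁ + 2y₂ + 2y₃ + 2y₄ + 2y₅ + 2y₆ + y₇] = 0.25·(-14.68) = -3.67000.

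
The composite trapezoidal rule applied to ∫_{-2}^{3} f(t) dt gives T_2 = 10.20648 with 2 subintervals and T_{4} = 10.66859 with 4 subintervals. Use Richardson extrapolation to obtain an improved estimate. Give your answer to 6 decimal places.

R = (4·T_{4} − T_2) / 3 = (4·10.66859 − 10.20648)/3 = (32.46788)/3 = 10.822627.

10.822627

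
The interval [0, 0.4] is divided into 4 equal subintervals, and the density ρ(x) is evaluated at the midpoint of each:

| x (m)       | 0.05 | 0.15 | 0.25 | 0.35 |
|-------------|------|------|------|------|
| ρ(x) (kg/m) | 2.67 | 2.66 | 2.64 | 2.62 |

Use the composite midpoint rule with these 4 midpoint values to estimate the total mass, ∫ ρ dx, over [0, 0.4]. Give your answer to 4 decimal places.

1.0590

h = 0.1, n = 4.
h·[y(m₁) + y(m₂) + y(m₃) + y(m₄)] = 0.1·(10.59) = 1.0590.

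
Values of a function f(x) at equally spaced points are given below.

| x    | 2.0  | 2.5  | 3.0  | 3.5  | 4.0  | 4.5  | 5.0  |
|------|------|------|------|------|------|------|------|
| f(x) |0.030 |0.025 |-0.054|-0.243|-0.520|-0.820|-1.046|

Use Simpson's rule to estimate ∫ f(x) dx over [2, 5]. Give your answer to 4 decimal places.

-1.0527

h = 0.5, n = 6.
(h/3)·[y₀ + 4y₁ + 2y₂ + 4y₃ + 2y₄ + 4y₅ + y₆] = 0.166667·(-6.316) = -1.0527.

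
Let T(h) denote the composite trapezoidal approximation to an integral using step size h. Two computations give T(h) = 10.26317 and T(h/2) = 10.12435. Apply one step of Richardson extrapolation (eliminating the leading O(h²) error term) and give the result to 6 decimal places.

R = (4·T(h/2) − T(h)) / 3 = (4·10.12435 − 10.26317)/3 = (30.23423)/3 = 10.078077.

10.078077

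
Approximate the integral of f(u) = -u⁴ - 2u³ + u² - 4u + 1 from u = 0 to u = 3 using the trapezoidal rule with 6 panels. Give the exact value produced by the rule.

-98.34375

h = (3 − 0)/6 = 0.5.
Nodes u₀,…,u₆ = 0, 0.5, 1, 1.5, 2, 2.5, 3.
f(u) = -u⁴ - 2u³ + u² - 4u + 1: f₀=1, f₁=-1.0625, f₂=-5, f₃=-14.5625, f₄=-35, f₅=-73.0625, f₆=-137.
(h/2)·[f₀ + 2f₁ + 2f₂ + 2f₃ + 2f₄ + 2f₅ + f₆] = 0.25·(-393.375) = -98.34375.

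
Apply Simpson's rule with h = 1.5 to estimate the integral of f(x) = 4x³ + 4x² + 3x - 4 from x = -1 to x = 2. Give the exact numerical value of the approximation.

19.5

h = (2 − (-1))/2 = 1.5.
Nodes x₀,…,x₂ = -1, 0.5, 2.
f(x) = 4x³ + 4x² + 3x - 4: f₀=-7, f₁=-1, f₂=50.
(h/3)·[f₀ + 4f₁ + f₂] = 0.5·(39) = 19.5.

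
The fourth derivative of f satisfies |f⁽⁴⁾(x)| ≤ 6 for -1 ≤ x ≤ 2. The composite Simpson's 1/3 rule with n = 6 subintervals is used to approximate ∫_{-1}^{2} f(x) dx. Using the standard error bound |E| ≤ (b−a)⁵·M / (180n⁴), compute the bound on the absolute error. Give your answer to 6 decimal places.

|E| ≤ (3)⁵·6 / (180·6⁴) = 1458/233280 = 0.006250.

0.006250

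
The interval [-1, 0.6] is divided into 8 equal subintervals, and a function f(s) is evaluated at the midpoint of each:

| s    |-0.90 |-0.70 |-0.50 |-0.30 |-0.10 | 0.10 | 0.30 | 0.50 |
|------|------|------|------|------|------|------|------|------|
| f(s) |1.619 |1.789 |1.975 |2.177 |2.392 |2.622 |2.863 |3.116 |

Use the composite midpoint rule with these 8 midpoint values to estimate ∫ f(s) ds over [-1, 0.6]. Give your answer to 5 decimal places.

3.71060

h = 0.2, n = 8.
h·[y(m₁) + y(m₂) + y(m₃) + y(m₄) + y(m₅) + y(m₆) + y(m₇) + y(m₈)] = 0.2·(18.553) = 3.71060.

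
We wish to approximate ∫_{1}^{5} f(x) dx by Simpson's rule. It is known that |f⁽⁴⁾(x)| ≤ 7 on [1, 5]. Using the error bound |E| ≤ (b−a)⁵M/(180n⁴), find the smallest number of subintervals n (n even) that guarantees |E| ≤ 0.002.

12

Need 7168/(180n⁴) ≤ 0.002.
n⁴ ≥ 7168/(180·0.002) = 19911.1 ⇒ n ≥ 11.8788, so the smallest even n is 12. (n must be even for Simpson's rule.)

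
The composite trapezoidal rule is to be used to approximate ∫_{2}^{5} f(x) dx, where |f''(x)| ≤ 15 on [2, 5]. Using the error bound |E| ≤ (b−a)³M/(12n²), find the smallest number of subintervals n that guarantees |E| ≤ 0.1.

Need 405/(12n²) ≤ 0.1.
n² ≥ 405/(12·0.1) = 337.5 ⇒ n ≥ 18.3712, so the smallest n is 19.

19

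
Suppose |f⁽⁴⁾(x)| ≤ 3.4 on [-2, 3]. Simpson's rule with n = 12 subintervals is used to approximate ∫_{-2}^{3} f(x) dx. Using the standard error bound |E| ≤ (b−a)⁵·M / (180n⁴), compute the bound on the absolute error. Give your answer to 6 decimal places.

|E| ≤ (5)⁵·3.4 / (180·12⁴) = 10625/3732480 = 0.002847.

0.002847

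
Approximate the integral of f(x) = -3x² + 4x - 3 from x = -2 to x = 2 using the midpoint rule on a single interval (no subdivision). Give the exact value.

M = (b−a)·f(0) = 4·(-3) = -12.

-12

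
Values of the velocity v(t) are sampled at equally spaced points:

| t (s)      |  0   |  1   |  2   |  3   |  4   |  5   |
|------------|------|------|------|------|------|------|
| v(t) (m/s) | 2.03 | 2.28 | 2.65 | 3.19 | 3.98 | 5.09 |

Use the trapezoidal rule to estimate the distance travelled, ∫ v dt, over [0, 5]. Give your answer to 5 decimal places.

h = 1, n = 5.
(h/2)·[y₀ + 2y₁ + 2y₂ + 2y₃ + 2y₄ + y₅] = 0.5·(31.32) = 15.66000.

15.66000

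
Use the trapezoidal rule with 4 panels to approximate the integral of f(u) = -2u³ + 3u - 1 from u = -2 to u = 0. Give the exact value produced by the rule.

0.5

h = (0 − (-2))/4 = 0.5.
Nodes u₀,…,u₄ = -2, -1.5, -1, -0.5, 0.
f(u) = -2u³ + 3u - 1: f₀=9, f₁=1.25, f₂=-2, f₃=-2.25, f₄=-1.
(h/2)·[f₀ + 2f₁ + 2f₂ + 2f₃ + f₄] = 0.25·(2) = 0.5.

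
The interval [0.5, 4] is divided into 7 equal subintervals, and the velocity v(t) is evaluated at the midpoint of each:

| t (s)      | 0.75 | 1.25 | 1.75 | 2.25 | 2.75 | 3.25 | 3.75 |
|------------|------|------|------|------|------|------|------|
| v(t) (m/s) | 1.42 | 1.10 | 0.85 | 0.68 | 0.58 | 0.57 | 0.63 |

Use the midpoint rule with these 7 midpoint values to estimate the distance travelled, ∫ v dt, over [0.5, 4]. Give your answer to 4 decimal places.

h = 0.5, n = 7.
h·[y(m₁) + y(m₂) + y(m₃) + y(m₄) + y(m₅) + y(m₆) + y(m₇)] = 0.5·(5.83) = 2.9150.

2.9150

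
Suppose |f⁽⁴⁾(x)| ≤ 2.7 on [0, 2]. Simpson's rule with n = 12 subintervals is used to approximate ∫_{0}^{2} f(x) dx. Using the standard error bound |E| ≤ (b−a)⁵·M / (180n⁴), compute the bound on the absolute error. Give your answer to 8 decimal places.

0.00002315

|E| ≤ (2)⁵·2.7 / (180·12⁴) = 86.4/3732480 = 0.00002315.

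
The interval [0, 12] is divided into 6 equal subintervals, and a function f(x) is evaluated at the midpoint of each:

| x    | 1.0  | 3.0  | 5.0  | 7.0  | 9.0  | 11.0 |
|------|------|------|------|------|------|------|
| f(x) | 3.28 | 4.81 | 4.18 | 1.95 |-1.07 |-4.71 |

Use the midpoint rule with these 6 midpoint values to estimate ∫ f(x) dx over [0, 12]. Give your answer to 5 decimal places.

16.88000

h = 2, n = 6.
h·[y(m₁) + y(m₂) + y(m₃) + y(m₄) + y(m₅) + y(m₆)] = 2·(8.44) = 16.88000.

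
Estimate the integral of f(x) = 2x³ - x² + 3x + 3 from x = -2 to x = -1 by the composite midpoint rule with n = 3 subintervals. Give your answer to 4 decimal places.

-11.2407

h = (-1 − (-2))/3 = 0.333333.
Midpoints m₁,…,m₃ = -1.833333, -1.5, -1.166667.
f(m₁)=-18.185185, f(m₂)=-10.5, f(m₃)=-5.037037.
h·[f(m₁) + f(m₂) + f(m₃)] = 0.333333·(-33.722222) = -11.2407.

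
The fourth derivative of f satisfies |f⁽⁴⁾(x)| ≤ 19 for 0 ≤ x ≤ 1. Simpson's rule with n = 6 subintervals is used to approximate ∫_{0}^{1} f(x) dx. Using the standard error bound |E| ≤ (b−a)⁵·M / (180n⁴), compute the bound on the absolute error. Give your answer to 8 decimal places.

|E| ≤ (1)⁵·19 / (180·6⁴) = 19/233280 = 0.00008145.

0.00008145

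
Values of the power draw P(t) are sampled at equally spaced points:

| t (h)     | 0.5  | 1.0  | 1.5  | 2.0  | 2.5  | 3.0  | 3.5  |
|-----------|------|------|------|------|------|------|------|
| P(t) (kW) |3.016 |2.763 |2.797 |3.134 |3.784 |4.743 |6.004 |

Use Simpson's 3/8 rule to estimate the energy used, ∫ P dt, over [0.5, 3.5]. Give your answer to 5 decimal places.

h = 0.5, n = 6.
(3h/8)·[y₀ + 3y₁ + 3y₂ + 2y₃ + 3y₄ + 3y₅ + y₆] = 0.1875·(57.549) = 10.79044.

10.79044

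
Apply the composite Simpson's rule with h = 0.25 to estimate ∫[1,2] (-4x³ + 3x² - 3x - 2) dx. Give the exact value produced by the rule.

-14.5

h = (2 − 1)/4 = 0.25.
Nodes x₀,…,x₄ = 1, 1.25, 1.5, 1.75, 2.
f(x) = -4x³ + 3x² - 3x - 2: f₀=-6, f₁=-8.875, f₂=-13.25, f₃=-19.5, f₄=-28.
(h/3)·[f₀ + 4f₁ + 2f₂ + 4f₃ + f₄] = 0.083333·(-174) = -14.5.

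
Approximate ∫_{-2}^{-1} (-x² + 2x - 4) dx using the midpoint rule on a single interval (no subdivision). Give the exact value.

-9.25

M = (b−a)·f(-1.5) = 1·(-9.25) = -9.25.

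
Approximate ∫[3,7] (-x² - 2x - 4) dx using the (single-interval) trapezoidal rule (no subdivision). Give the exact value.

-172

T = (b−a)/2 · [f(3) + f(7)] = 2·[(-19) + (-67)] = -172.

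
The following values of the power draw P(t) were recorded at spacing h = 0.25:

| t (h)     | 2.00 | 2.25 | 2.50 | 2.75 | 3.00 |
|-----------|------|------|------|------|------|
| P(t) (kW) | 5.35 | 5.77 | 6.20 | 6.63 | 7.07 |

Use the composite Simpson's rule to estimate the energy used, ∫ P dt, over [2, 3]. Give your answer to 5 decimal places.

6.20167

h = 0.25, n = 4.
(h/3)·[y₀ + 4y₁ + 2y₂ + 4y₃ + y₄] = 0.083333·(74.42) = 6.20167.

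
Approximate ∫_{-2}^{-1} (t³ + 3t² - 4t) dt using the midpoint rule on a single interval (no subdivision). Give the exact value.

9.375

M = (b−a)·f(-1.5) = 1·(9.375) = 9.375.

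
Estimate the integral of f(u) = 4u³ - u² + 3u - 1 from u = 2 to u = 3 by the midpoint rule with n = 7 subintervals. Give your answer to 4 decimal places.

h = (3 − 2)/7 = 0.142857.
Midpoints m₁,…,m₇ = 2.071429, 2.214286, 2.357143, 2.5, 2.642857, 2.785714, 2.928571.
f(m₁)=36.475948, f(m₂)=44.166910, f(m₃)=52.901603, f(m₄)=62.75, f(m₅)=73.782070, f(m₆)=86.067784, f(m₇)=99.677114.
h·[f(m₁) + f(m₂) + f(m₃) + f(m₄) + f(m₅) + f(m₆) + f(m₇)] = 0.142857·(455.821429) = 65.1173.

65.1173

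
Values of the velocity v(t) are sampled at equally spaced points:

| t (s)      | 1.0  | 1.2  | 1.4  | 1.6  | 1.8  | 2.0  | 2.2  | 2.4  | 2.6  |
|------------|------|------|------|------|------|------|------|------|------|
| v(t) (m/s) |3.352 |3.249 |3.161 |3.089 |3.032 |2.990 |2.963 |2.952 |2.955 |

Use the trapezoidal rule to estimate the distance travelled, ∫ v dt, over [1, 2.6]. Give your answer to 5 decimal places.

h = 0.2, n = 8.
(h/2)·[y₀ + 2y₁ + 2y₂ + 2y₃ + 2y₄ + 2y₅ + 2y₆ + 2y₇ + y₈] = 0.1·(49.179) = 4.91790.

4.91790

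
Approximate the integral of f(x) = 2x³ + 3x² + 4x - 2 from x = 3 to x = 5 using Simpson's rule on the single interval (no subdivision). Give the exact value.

S = (b−a)/6 · [f(3) + 4f(4) + f(5)] = 0.333333·[91 + 4·190 + 343] = 398.

398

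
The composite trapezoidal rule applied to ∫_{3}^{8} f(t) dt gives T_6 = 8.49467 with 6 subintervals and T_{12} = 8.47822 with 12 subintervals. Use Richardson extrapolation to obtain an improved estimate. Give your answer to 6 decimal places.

8.472737

R = (4·T_{12} − T_6) / 3 = (4·8.47822 − 8.49467)/3 = (25.41821)/3 = 8.472737.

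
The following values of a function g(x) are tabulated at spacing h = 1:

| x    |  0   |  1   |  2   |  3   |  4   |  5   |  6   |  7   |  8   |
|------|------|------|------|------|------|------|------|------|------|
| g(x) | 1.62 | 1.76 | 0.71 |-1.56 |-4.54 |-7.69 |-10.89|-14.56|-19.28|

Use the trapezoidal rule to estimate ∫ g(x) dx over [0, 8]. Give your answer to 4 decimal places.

h = 1, n = 8.
(h/2)·[y₀ + 2y₁ + 2y₂ + 2y₃ + 2y₄ + 2y₅ + 2y₆ + 2y₇ + y₈] = 0.5·(-91.20) = -45.6000.

-45.6000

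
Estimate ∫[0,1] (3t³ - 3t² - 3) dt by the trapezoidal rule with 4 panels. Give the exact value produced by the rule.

-3.234375

h = (1 − 0)/4 = 0.25.
Nodes t₀,…,t₄ = 0, 0.25, 0.5, 0.75, 1.
f(t) = 3t³ - 3t² - 3: f₀=-3, f₁=-3.140625, f₂=-3.375, f₃=-3.421875, f₄=-3.
(h/2)·[f₀ + 2f₁ + 2f₂ + 2f₃ + f₄] = 0.125·(-25.875) = -3.234375.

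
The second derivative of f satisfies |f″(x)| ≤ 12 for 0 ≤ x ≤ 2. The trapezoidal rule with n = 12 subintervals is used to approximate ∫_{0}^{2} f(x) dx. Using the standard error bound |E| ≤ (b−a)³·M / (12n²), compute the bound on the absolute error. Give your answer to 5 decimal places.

0.05556

|E| ≤ (2)³·12 / (12·12²) = 96/1728 = 0.05556.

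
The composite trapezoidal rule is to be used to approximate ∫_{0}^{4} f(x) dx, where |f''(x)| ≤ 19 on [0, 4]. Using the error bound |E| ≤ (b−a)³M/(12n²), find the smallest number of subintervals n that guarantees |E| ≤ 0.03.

59

Need 1216/(12n²) ≤ 0.03.
n² ≥ 1216/(12·0.03) = 3377.78 ⇒ n ≥ 58.1187, so the smallest n is 59.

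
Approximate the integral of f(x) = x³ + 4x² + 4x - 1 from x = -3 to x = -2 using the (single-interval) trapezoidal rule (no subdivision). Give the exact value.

T = (b−a)/2 · [f(-3) + f(-2)] = 0.5·[(-4) + (-1)] = -2.5.

-2.5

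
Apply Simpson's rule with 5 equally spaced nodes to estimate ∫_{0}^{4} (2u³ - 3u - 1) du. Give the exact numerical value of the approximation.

100

h = (4 − 0)/4 = 1.
Nodes u₀,…,u₄ = 0, 1, 2, 3, 4.
f(u) = 2u³ - 3u - 1: f₀=-1, f₁=-2, f₂=9, f₃=44, f₄=115.
(h/3)·[f₀ + 4f₁ + 2f₂ + 4f₃ + f₄] = 0.333333·(300) = 100.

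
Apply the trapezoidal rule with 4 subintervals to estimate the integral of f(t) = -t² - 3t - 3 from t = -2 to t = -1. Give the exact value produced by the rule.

h = (-1 − (-2))/4 = 0.25.
Nodes t₀,…,t₄ = -2, -1.75, -1.5, -1.25, -1.
f(t) = -t² - 3t - 3: f₀=-1, f₁=-0.8125, f₂=-0.75, f₃=-0.8125, f₄=-1.
(h/2)·[f₀ + 2f₁ + 2f₂ + 2f₃ + f₄] = 0.125·(-6.75) = -0.84375.

-0.84375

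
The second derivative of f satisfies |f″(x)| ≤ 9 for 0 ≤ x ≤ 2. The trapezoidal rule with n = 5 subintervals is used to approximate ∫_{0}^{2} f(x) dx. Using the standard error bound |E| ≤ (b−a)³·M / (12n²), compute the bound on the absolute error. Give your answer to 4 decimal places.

0.2400

|E| ≤ (2)³·9 / (12·5²) = 72/300 = 0.2400.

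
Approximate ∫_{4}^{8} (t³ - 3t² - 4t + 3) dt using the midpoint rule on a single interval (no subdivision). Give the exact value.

348

M = (b−a)·f(6) = 4·(87) = 348.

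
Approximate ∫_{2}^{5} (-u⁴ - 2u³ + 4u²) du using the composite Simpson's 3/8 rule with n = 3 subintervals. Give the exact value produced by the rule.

-768

h = (5 − 2)/3 = 1.
Nodes u₀,…,u₃ = 2, 3, 4, 5.
f(u) = -u⁴ - 2u³ + 4u²: f₀=-16, f₁=-99, f₂=-320, f₃=-775.
(3h/8)·[f₀ + 3f₁ + 3f₂ + f₃] = 0.375·(-2048) = -768.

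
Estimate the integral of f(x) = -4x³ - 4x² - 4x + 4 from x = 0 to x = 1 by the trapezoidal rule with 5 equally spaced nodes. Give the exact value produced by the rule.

h = (1 − 0)/4 = 0.25.
Nodes x₀,…,x₄ = 0, 0.25, 0.5, 0.75, 1.
f(x) = -4x³ - 4x² - 4x + 4: f₀=4, f₁=2.6875, f₂=0.5, f₃=-2.9375, f₄=-8.
(h/2)·[f₀ + 2f₁ + 2f₂ + 2f₃ + f₄] = 0.125·(-3.5) = -0.4375.

-0.4375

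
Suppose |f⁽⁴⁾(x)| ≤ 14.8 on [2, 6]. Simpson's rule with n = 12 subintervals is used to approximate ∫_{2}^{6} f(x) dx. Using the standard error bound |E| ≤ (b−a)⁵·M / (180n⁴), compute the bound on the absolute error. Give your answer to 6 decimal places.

|E| ≤ (4)⁵·14.8 / (180·12⁴) = 15155.2/3732480 = 0.004060.

0.004060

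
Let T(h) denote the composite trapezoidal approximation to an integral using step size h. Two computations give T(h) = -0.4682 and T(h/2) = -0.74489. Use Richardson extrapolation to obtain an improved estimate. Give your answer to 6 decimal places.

-0.837120

R = (4·T(h/2) − T(h)) / 3 = (4·(-0.74489) − (-0.4682))/3 = (-2.51136)/3 = -0.837120.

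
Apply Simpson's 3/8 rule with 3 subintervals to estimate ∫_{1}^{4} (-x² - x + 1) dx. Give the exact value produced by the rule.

-25.5

h = (4 − 1)/3 = 1.
Nodes x₀,…,x₃ = 1, 2, 3, 4.
f(x) = -x² - x + 1: f₀=-1, f₁=-5, f₂=-11, f₃=-19.
(3h/8)·[f₀ + 3f₁ + 3f₂ + f₃] = 0.375·(-68) = -25.5.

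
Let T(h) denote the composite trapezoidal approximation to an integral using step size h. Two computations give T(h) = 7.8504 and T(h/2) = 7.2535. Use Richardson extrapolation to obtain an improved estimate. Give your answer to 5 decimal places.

R = (4·T(h/2) − T(h)) / 3 = (4·7.2535 − 7.8504)/3 = (21.1636)/3 = 7.05453.

7.05453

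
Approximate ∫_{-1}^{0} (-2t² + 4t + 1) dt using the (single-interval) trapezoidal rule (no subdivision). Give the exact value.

T = (b−a)/2 · [f(-1) + f(0)] = 0.5·[(-5) + 1] = -2.

-2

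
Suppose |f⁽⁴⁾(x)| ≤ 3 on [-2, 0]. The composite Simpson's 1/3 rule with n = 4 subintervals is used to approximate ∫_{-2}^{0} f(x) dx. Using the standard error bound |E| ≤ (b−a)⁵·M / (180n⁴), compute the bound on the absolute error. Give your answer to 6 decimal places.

0.002083

|E| ≤ (2)⁵·3 / (180·4⁴) = 96/46080 = 0.002083.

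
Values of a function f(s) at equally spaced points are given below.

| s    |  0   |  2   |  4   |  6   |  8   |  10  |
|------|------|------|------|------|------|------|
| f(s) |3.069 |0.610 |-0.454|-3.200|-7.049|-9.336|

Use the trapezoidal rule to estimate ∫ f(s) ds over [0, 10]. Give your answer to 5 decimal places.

-26.45300

h = 2, n = 5.
(h/2)·[y₀ + 2y₁ + 2y₂ + 2y₃ + 2y₄ + y₅] = 1·(-26.453) = -26.45300.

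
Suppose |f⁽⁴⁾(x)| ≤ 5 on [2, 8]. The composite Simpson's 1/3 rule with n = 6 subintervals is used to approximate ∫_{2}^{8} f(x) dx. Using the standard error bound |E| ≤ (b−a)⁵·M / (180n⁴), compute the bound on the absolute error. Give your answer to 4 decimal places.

|E| ≤ (6)⁵·5 / (180·6⁴) = 38880/233280 = 0.1667.

0.1667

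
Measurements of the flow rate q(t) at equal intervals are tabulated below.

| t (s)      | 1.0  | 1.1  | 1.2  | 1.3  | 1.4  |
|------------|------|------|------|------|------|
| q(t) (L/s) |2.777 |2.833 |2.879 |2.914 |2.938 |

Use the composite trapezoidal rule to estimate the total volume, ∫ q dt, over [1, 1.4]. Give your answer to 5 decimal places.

h = 0.1, n = 4.
(h/2)·[y₀ + 2y₁ + 2y₂ + 2y₃ + y₄] = 0.05·(22.967) = 1.14835.

1.14835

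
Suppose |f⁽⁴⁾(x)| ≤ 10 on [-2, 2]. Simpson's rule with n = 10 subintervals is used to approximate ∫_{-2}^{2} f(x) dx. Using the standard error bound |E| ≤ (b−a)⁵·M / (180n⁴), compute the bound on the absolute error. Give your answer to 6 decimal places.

0.005689

|E| ≤ (4)⁵·10 / (180·10⁴) = 10240/1800000 = 0.005689.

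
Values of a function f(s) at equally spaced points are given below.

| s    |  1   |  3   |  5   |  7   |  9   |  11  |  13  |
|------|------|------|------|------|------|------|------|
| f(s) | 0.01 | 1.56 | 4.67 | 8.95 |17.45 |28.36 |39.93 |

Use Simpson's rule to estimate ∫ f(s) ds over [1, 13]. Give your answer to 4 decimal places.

h = 2, n = 6.
(h/3)·[y₀ + 4y₁ + 2y₂ + 4y₃ + 2y₄ + 4y₅ + y₆] = 0.666667·(239.66) = 159.7733.

159.7733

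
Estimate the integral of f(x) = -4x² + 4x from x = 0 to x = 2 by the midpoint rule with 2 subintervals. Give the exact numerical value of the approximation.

-2

h = (2 − 0)/2 = 1.
Midpoints m₁,…,m₂ = 0.5, 1.5.
f(m₁)=1, f(m₂)=-3.
h·[f(m₁) + f(m₂)] = 1·(-2) = -2.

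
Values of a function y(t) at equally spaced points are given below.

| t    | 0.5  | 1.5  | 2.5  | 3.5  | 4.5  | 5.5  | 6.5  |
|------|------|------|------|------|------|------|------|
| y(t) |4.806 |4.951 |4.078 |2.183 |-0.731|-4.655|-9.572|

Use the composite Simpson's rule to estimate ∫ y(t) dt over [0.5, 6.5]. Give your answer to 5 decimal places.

3.94800

h = 1, n = 6.
(h/3)·[y₀ + 4y₁ + 2y₂ + 4y₃ + 2y₄ + 4y₅ + y₆] = 0.333333·(11.844) = 3.94800.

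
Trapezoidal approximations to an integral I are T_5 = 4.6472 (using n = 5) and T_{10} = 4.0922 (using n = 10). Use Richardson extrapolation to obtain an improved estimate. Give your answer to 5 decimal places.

3.90720

R = (4·T_{10} − T_5) / 3 = (4·4.0922 − 4.6472)/3 = (11.7216)/3 = 3.90720.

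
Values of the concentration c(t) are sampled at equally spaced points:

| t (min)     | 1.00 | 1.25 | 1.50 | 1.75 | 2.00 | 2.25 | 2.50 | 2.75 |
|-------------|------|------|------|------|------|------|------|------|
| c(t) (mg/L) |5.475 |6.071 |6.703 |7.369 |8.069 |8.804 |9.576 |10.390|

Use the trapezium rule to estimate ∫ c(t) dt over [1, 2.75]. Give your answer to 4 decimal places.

h = 0.25, n = 7.
(h/2)·[y₀ + 2y₁ + 2y₂ + 2y₃ + 2y₄ + 2y₅ + 2y₆ + y₇] = 0.125·(109.049) = 13.6311.

13.6311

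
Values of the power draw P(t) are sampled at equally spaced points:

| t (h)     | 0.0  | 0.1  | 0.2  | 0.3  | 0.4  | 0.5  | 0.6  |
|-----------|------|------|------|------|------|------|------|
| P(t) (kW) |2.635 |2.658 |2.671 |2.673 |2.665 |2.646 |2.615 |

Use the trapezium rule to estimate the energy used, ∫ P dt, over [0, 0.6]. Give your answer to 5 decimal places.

h = 0.1, n = 6.
(h/2)·[y₀ + 2y₁ + 2y₂ + 2y₃ + 2y₄ + 2y₅ + y₆] = 0.05·(31.876) = 1.59380.

1.59380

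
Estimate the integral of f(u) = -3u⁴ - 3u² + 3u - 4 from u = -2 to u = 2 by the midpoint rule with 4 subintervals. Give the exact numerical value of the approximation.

h = (2 − (-2))/4 = 1.
Midpoints m₁,…,m₄ = -1.5, -0.5, 0.5, 1.5.
f(m₁)=-30.4375, f(m₂)=-6.4375, f(m₃)=-3.4375, f(m₄)=-21.4375.
h·[f(m₁) + f(m₂) + f(m₃) + f(m₄)] = 1·(-61.75) = -61.75.

-61.75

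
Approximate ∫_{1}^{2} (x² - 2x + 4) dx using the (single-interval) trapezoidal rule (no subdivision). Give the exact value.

3.5

T = (b−a)/2 · [f(1) + f(2)] = 0.5·[3 + 4] = 3.5.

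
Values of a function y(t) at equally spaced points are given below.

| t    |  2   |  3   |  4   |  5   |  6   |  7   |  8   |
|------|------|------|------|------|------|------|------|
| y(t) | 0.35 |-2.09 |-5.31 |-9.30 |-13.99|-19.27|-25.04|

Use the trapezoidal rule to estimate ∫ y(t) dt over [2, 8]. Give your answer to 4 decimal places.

h = 1, n = 6.
(h/2)·[y₀ + 2y₁ + 2y₂ + 2y₃ + 2y₄ + 2y₅ + y₆] = 0.5·(-124.61) = -62.3050.

-62.3050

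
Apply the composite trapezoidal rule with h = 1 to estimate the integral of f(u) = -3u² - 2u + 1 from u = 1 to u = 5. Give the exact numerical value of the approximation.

-146

h = (5 − 1)/4 = 1.
Nodes u₀,…,u₄ = 1, 2, 3, 4, 5.
f(u) = -3u² - 2u + 1: f₀=-4, f₁=-15, f₂=-32, f₃=-55, f₄=-84.
(h/2)·[f₀ + 2f₁ + 2f₂ + 2f₃ + f₄] = 0.5·(-292) = -146.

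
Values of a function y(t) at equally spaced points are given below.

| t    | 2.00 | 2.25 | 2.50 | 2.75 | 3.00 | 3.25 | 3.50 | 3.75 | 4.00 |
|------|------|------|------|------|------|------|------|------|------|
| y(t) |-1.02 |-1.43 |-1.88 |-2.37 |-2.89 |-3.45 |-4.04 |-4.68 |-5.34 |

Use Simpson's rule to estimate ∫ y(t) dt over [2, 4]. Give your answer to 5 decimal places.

h = 0.25, n = 8.
(h/3)·[y₀ + 4y₁ + 2y₂ + 4y₃ + 2y₄ + 4y₅ + 2y₆ + 4y₇ + y₈] = 0.083333·(-71.70) = -5.97500.

-5.97500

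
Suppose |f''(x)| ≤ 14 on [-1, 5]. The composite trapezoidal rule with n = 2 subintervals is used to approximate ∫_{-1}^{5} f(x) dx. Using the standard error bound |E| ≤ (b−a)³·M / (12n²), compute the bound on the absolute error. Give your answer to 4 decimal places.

|E| ≤ (6)³·14 / (12·2²) = 3024/48 = 63.0000.

63.0000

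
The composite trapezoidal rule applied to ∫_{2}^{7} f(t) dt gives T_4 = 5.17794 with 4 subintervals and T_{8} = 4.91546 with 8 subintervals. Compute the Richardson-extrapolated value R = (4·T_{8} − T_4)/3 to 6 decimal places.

4.827967

R = (4·T_{8} − T_4) / 3 = (4·4.91546 − 5.17794)/3 = (14.48390)/3 = 4.827967.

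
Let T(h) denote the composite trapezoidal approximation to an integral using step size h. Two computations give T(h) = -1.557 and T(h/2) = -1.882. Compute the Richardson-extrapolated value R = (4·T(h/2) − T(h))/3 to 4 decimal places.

-1.9903

R = (4·T(h/2) − T(h)) / 3 = (4·(-1.882) − (-1.557))/3 = (-5.971)/3 = -1.9903.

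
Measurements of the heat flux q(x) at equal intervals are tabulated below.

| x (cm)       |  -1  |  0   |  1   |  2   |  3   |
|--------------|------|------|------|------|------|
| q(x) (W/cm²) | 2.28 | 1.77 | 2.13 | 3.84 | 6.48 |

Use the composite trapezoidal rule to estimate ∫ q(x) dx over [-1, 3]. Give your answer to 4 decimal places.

h = 1, n = 4.
(h/2)·[y₀ + 2y₁ + 2y₂ + 2y₃ + y₄] = 0.5·(24.24) = 12.1200.

12.1200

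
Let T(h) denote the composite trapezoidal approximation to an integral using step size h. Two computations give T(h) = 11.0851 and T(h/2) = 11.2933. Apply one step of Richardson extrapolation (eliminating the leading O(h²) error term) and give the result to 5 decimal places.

11.36270

R = (4·T(h/2) − T(h)) / 3 = (4·11.2933 − 11.0851)/3 = (34.0881)/3 = 11.36270.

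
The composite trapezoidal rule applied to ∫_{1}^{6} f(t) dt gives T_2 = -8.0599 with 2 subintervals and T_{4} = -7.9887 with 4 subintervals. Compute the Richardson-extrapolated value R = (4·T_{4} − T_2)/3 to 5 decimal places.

-7.96497

R = (4·T_{4} − T_2) / 3 = (4·(-7.9887) − (-8.0599))/3 = (-23.8949)/3 = -7.96497.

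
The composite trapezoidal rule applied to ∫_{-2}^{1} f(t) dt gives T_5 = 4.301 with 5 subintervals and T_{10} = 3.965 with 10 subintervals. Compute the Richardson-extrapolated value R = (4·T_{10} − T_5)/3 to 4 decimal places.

3.8530

R = (4·T_{10} − T_5) / 3 = (4·3.965 − 4.301)/3 = (11.559)/3 = 3.8530.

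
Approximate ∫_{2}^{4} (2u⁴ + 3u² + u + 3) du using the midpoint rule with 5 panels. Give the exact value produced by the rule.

h = (4 − 2)/5 = 0.4.
Midpoints m₁,…,m₅ = 2.2, 2.6, 3, 3.4, 3.8.
f(m₁)=66.5712, f(m₂)=117.2752, f(m₃)=195, f(m₄)=308.3472, f(m₅)=467.1472.
h·[f(m₁) + f(m₂) + f(m₃) + f(m₄) + f(m₅)] = 0.4·(1154.3408) = 461.73632.

461.73632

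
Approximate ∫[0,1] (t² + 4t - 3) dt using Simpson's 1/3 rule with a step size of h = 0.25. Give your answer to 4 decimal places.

-0.6667

h = (1 − 0)/4 = 0.25.
Nodes t₀,…,t₄ = 0, 0.25, 0.5, 0.75, 1.
f(t) = t² + 4t - 3: f₀=-3, f₁=-1.9375, f₂=-0.75, f₃=0.5625, f₄=2.
(h/3)·[f₀ + 4f₁ + 2f₂ + 4f₃ + f₄] = 0.083333·(-8) = -0.6667.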